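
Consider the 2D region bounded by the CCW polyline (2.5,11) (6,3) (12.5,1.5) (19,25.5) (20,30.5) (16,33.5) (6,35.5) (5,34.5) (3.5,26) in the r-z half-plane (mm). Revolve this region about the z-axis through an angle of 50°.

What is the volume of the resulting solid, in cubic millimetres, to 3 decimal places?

Profile (r,z), 9 vertices: (2.5,11) (6,3) (12.5,1.5) (19,25.5) (20,30.5) (16,33.5) (6,35.5) (5,34.5) (3.5,26)
edge 0: (2.5,11)→(6,3)  cross = 2.5·3 − 6·11 = -58.5000; (r_i+r_j)·cross = 8.5·-58.5000 = -497.2500
edge 1: (6,3)→(12.5,1.5)  cross = 6·1.5 − 12.5·3 = -28.5000; (r_i+r_j)·cross = 18.5·-28.5000 = -527.2500
edge 2: (12.5,1.5)→(19,25.5)  cross = 12.5·25.5 − 19·1.5 = 290.2500; (r_i+r_j)·cross = 31.5·290.2500 = 9142.8750
edge 3: (19,25.5)→(20,30.5)  cross = 19·30.5 − 20·25.5 = 69.5000; (r_i+r_j)·cross = 39·69.5000 = 2710.5000
edge 4: (20,30.5)→(16,33.5)  cross = 20·33.5 − 16·30.5 = 182.0000; (r_i+r_j)·cross = 36·182.0000 = 6552.0000
edge 5: (16,33.5)→(6,35.5)  cross = 16·35.5 − 6·33.5 = 367.0000; (r_i+r_j)·cross = 22·367.0000 = 8074.0000
edge 6: (6,35.5)→(5,34.5)  cross = 6·34.5 − 5·35.5 = 29.5000; (r_i+r_j)·cross = 11·29.5000 = 324.5000
edge 7: (5,34.5)→(3.5,26)  cross = 5·26 − 3.5·34.5 = 9.2500; (r_i+r_j)·cross = 8.5·9.2500 = 78.6250
edge 8: (3.5,26)→(2.5,11)  cross = 3.5·11 − 2.5·26 = -26.5000; (r_i+r_j)·cross = 6·-26.5000 = -159.0000
Σcross = 834.0000 → A = |Σcross|/2 = 417.0000 mm²
Σ(r_i+r_j)·cross = 25699.0000 → first moment M = |Σ|/6 = 4283.1667
R_c = M/A = 4283.1667/417.0000 = 10.2714 mm
θ = 50° = 0.872665 rad
V = θ·R_c·A = 0.872665·10.2714·417.0000 = 3737.768 mm³

Volume = 3737.768 mm³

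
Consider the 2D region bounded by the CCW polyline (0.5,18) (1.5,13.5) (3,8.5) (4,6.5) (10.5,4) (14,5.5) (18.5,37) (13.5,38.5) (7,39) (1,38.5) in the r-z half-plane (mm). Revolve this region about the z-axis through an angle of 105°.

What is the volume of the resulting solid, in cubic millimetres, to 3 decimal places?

Volume = 8083.312 mm³

Profile (r,z), 10 vertices: (0.5,18) (1.5,13.5) (3,8.5) (4,6.5) (10.5,4) (14,5.5) (18.5,37) (13.5,38.5) (7,39) (1,38.5)
edge 0: (0.5,18)→(1.5,13.5)  cross = 0.5·13.5 − 1.5·18 = -20.2500; (r_i+r_j)·cross = 2·-20.2500 = -40.5000
edge 1: (1.5,13.5)→(3,8.5)  cross = 1.5·8.5 − 3·13.5 = -27.7500; (r_i+r_j)·cross = 4.5·-27.7500 = -124.8750
edge 2: (3,8.5)→(4,6.5)  cross = 3·6.5 − 4·8.5 = -14.5000; (r_i+r_j)·cross = 7·-14.5000 = -101.5000
edge 3: (4,6.5)→(10.5,4)  cross = 4·4 − 10.5·6.5 = -52.2500; (r_i+r_j)·cross = 14.5·-52.2500 = -757.6250
edge 4: (10.5,4)→(14,5.5)  cross = 10.5·5.5 − 14·4 = 1.7500; (r_i+r_j)·cross = 24.5·1.7500 = 42.8750
edge 5: (14,5.5)→(18.5,37)  cross = 14·37 − 18.5·5.5 = 416.2500; (r_i+r_j)·cross = 32.5·416.2500 = 13528.1250
edge 6: (18.5,37)→(13.5,38.5)  cross = 18.5·38.5 − 13.5·37 = 212.7500; (r_i+r_j)·cross = 32·212.7500 = 6808.0000
edge 7: (13.5,38.5)→(7,39)  cross = 13.5·39 − 7·38.5 = 257.0000; (r_i+r_j)·cross = 20.5·257.0000 = 5268.5000
edge 8: (7,39)→(1,38.5)  cross = 7·38.5 − 1·39 = 230.5000; (r_i+r_j)·cross = 8·230.5000 = 1844.0000
edge 9: (1,38.5)→(0.5,18)  cross = 1·18 − 0.5·38.5 = -1.2500; (r_i+r_j)·cross = 1.5·-1.2500 = -1.8750
Σcross = 1002.2500 → A = |Σcross|/2 = 501.1250 mm²
Σ(r_i+r_j)·cross = 26465.1250 → first moment M = |Σ|/6 = 4410.8542
R_c = M/A = 4410.8542/501.1250 = 8.8019 mm
θ = 105° = 1.832596 rad
V = θ·R_c·A = 1.832596·8.8019·501.1250 = 8083.312 mm³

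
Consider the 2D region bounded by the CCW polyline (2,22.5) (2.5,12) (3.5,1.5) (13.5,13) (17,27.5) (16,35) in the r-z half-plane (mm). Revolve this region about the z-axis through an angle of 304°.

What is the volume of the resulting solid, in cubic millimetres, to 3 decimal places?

Volume = 13239.963 mm³

Profile (r,z), 6 vertices: (2,22.5) (2.5,12) (3.5,1.5) (13.5,13) (17,27.5) (16,35)
edge 0: (2,22.5)→(2.5,12)  cross = 2·12 − 2.5·22.5 = -32.2500; (r_i+r_j)·cross = 4.5·-32.2500 = -145.1250
edge 1: (2.5,12)→(3.5,1.5)  cross = 2.5·1.5 − 3.5·12 = -38.2500; (r_i+r_j)·cross = 6·-38.2500 = -229.5000
edge 2: (3.5,1.5)→(13.5,13)  cross = 3.5·13 − 13.5·1.5 = 25.2500; (r_i+r_j)·cross = 17·25.2500 = 429.2500
edge 3: (13.5,13)→(17,27.5)  cross = 13.5·27.5 − 17·13 = 150.2500; (r_i+r_j)·cross = 30.5·150.2500 = 4582.6250
edge 4: (17,27.5)→(16,35)  cross = 17·35 − 16·27.5 = 155.0000; (r_i+r_j)·cross = 33·155.0000 = 5115.0000
edge 5: (16,35)→(2,22.5)  cross = 16·22.5 − 2·35 = 290.0000; (r_i+r_j)·cross = 18·290.0000 = 5220.0000
Σcross = 550.0000 → A = |Σcross|/2 = 275.0000 mm²
Σ(r_i+r_j)·cross = 14972.2500 → first moment M = |Σ|/6 = 2495.3750
R_c = M/A = 2495.3750/275.0000 = 9.0741 mm
θ = 304° = 5.305801 rad
V = θ·R_c·A = 5.305801·9.0741·275.0000 = 13239.963 mm³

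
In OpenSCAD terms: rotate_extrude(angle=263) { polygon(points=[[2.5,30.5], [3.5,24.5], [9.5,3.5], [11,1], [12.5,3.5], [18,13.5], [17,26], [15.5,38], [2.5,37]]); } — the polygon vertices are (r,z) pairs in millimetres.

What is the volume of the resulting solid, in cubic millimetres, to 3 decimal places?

Volume = 19033.426 mm³

Profile (r,z), 9 vertices: (2.5,30.5) (3.5,24.5) (9.5,3.5) (11,1) (12.5,3.5) (18,13.5) (17,26) (15.5,38) (2.5,37)
edge 0: (2.5,30.5)→(3.5,24.5)  cross = 2.5·24.5 − 3.5·30.5 = -45.5000; (r_i+r_j)·cross = 6·-45.5000 = -273.0000
edge 1: (3.5,24.5)→(9.5,3.5)  cross = 3.5·3.5 − 9.5·24.5 = -220.5000; (r_i+r_j)·cross = 13·-220.5000 = -2866.5000
edge 2: (9.5,3.5)→(11,1)  cross = 9.5·1 − 11·3.5 = -29.0000; (r_i+r_j)·cross = 20.5·-29.0000 = -594.5000
edge 3: (11,1)→(12.5,3.5)  cross = 11·3.5 − 12.5·1 = 26.0000; (r_i+r_j)·cross = 23.5·26.0000 = 611.0000
edge 4: (12.5,3.5)→(18,13.5)  cross = 12.5·13.5 − 18·3.5 = 105.7500; (r_i+r_j)·cross = 30.5·105.7500 = 3225.3750
edge 5: (18,13.5)→(17,26)  cross = 18·26 − 17·13.5 = 238.5000; (r_i+r_j)·cross = 35·238.5000 = 8347.5000
edge 6: (17,26)→(15.5,38)  cross = 17·38 − 15.5·26 = 243.0000; (r_i+r_j)·cross = 32.5·243.0000 = 7897.5000
edge 7: (15.5,38)→(2.5,37)  cross = 15.5·37 − 2.5·38 = 478.5000; (r_i+r_j)·cross = 18·478.5000 = 8613.0000
edge 8: (2.5,37)→(2.5,30.5)  cross = 2.5·30.5 − 2.5·37 = -16.2500; (r_i+r_j)·cross = 5·-16.2500 = -81.2500
Σcross = 780.5000 → A = |Σcross|/2 = 390.2500 mm²
Σ(r_i+r_j)·cross = 24879.1250 → first moment M = |Σ|/6 = 4146.5208
R_c = M/A = 4146.5208/390.2500 = 10.6253 mm
θ = 263° = 4.590216 rad
V = θ·R_c·A = 4.590216·10.6253·390.2500 = 19033.426 mm³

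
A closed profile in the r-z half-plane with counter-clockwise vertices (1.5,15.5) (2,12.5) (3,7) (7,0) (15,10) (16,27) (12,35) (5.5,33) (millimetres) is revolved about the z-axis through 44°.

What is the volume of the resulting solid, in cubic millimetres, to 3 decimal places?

Profile (r,z), 8 vertices: (1.5,15.5) (2,12.5) (3,7) (7,0) (15,10) (16,27) (12,35) (5.5,33)
edge 0: (1.5,15.5)→(2,12.5)  cross = 1.5·12.5 − 2·15.5 = -12.2500; (r_i+r_j)·cross = 3.5·-12.2500 = -42.8750
edge 1: (2,12.5)→(3,7)  cross = 2·7 − 3·12.5 = -23.5000; (r_i+r_j)·cross = 5·-23.5000 = -117.5000
edge 2: (3,7)→(7,0)  cross = 3·0 − 7·7 = -49.0000; (r_i+r_j)·cross = 10·-49.0000 = -490.0000
edge 3: (7,0)→(15,10)  cross = 7·10 − 15·0 = 70.0000; (r_i+r_j)·cross = 22·70.0000 = 1540.0000
edge 4: (15,10)→(16,27)  cross = 15·27 − 16·10 = 245.0000; (r_i+r_j)·cross = 31·245.0000 = 7595.0000
edge 5: (16,27)→(12,35)  cross = 16·35 − 12·27 = 236.0000; (r_i+r_j)·cross = 28·236.0000 = 6608.0000
edge 6: (12,35)→(5.5,33)  cross = 12·33 − 5.5·35 = 203.5000; (r_i+r_j)·cross = 17.5·203.5000 = 3561.2500
edge 7: (5.5,33)→(1.5,15.5)  cross = 5.5·15.5 − 1.5·33 = 35.7500; (r_i+r_j)·cross = 7·35.7500 = 250.2500
Σcross = 705.5000 → A = |Σcross|/2 = 352.7500 mm²
Σ(r_i+r_j)·cross = 18904.1250 → first moment M = |Σ|/6 = 3150.6875
R_c = M/A = 3150.6875/352.7500 = 8.9318 mm
θ = 44° = 0.767945 rad
V = θ·R_c·A = 0.767945·8.9318·352.7500 = 2419.554 mm³

Volume = 2419.554 mm³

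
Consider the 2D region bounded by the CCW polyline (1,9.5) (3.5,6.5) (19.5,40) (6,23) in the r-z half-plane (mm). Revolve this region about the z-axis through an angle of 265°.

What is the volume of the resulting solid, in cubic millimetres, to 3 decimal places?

Profile (r,z), 4 vertices: (1,9.5) (3.5,6.5) (19.5,40) (6,23)
edge 0: (1,9.5)→(3.5,6.5)  cross = 1·6.5 − 3.5·9.5 = -26.7500; (r_i+r_j)·cross = 4.5·-26.7500 = -120.3750
edge 1: (3.5,6.5)→(19.5,40)  cross = 3.5·40 − 19.5·6.5 = 13.2500; (r_i+r_j)·cross = 23·13.2500 = 304.7500
edge 2: (19.5,40)→(6,23)  cross = 19.5·23 − 6·40 = 208.5000; (r_i+r_j)·cross = 25.5·208.5000 = 5316.7500
edge 3: (6,23)→(1,9.5)  cross = 6·9.5 − 1·23 = 34.0000; (r_i+r_j)·cross = 7·34.0000 = 238.0000
Σcross = 229.0000 → A = |Σcross|/2 = 114.5000 mm²
Σ(r_i+r_j)·cross = 5739.1250 → first moment M = |Σ|/6 = 956.5208
R_c = M/A = 956.5208/114.5000 = 8.3539 mm
θ = 265° = 4.625123 rad
V = θ·R_c·A = 4.625123·8.3539·114.5000 = 4424.026 mm³

Volume = 4424.026 mm³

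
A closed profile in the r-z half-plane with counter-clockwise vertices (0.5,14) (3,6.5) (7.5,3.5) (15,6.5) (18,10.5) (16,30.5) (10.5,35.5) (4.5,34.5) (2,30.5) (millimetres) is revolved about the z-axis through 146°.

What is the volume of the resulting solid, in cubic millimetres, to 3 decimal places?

Profile (r,z), 9 vertices: (0.5,14) (3,6.5) (7.5,3.5) (15,6.5) (18,10.5) (16,30.5) (10.5,35.5) (4.5,34.5) (2,30.5)
edge 0: (0.5,14)→(3,6.5)  cross = 0.5·6.5 − 3·14 = -38.7500; (r_i+r_j)·cross = 3.5·-38.7500 = -135.6250
edge 1: (3,6.5)→(7.5,3.5)  cross = 3·3.5 − 7.5·6.5 = -38.2500; (r_i+r_j)·cross = 10.5·-38.2500 = -401.6250
edge 2: (7.5,3.5)→(15,6.5)  cross = 7.5·6.5 − 15·3.5 = -3.7500; (r_i+r_j)·cross = 22.5·-3.7500 = -84.3750
edge 3: (15,6.5)→(18,10.5)  cross = 15·10.5 − 18·6.5 = 40.5000; (r_i+r_j)·cross = 33·40.5000 = 1336.5000
edge 4: (18,10.5)→(16,30.5)  cross = 18·30.5 − 16·10.5 = 381.0000; (r_i+r_j)·cross = 34·381.0000 = 12954.0000
edge 5: (16,30.5)→(10.5,35.5)  cross = 16·35.5 − 10.5·30.5 = 247.7500; (r_i+r_j)·cross = 26.5·247.7500 = 6565.3750
edge 6: (10.5,35.5)→(4.5,34.5)  cross = 10.5·34.5 − 4.5·35.5 = 202.5000; (r_i+r_j)·cross = 15·202.5000 = 3037.5000
edge 7: (4.5,34.5)→(2,30.5)  cross = 4.5·30.5 − 2·34.5 = 68.2500; (r_i+r_j)·cross = 6.5·68.2500 = 443.6250
edge 8: (2,30.5)→(0.5,14)  cross = 2·14 − 0.5·30.5 = 12.7500; (r_i+r_j)·cross = 2.5·12.7500 = 31.8750
Σcross = 872.0000 → A = |Σcross|/2 = 436.0000 mm²
Σ(r_i+r_j)·cross = 23747.2500 → first moment M = |Σ|/6 = 3957.8750
R_c = M/A = 3957.8750/436.0000 = 9.0777 mm
θ = 146° = 2.548181 rad
V = θ·R_c·A = 2.548181·9.0777·436.0000 = 10085.381 mm³

Volume = 10085.381 mm³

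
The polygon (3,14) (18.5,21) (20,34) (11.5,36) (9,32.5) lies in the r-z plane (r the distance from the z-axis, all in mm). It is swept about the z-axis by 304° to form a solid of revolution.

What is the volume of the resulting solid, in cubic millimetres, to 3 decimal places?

Profile (r,z), 5 vertices: (3,14) (18.5,21) (20,34) (11.5,36) (9,32.5)
edge 0: (3,14)→(18.5,21)  cross = 3·21 − 18.5·14 = -196.0000; (r_i+r_j)·cross = 21.5·-196.0000 = -4214.0000
edge 1: (18.5,21)→(20,34)  cross = 18.5·34 − 20·21 = 209.0000; (r_i+r_j)·cross = 38.5·209.0000 = 8046.5000
edge 2: (20,34)→(11.5,36)  cross = 20·36 − 11.5·34 = 329.0000; (r_i+r_j)·cross = 31.5·329.0000 = 10363.5000
edge 3: (11.5,36)→(9,32.5)  cross = 11.5·32.5 − 9·36 = 49.7500; (r_i+r_j)·cross = 20.5·49.7500 = 1019.8750
edge 4: (9,32.5)→(3,14)  cross = 9·14 − 3·32.5 = 28.5000; (r_i+r_j)·cross = 12·28.5000 = 342.0000
Σcross = 420.2500 → A = |Σcross|/2 = 210.1250 mm²
Σ(r_i+r_j)·cross = 15557.8750 → first moment M = |Σ|/6 = 2592.9792
R_c = M/A = 2592.9792/210.1250 = 12.3402 mm
θ = 304° = 5.305801 rad
V = θ·R_c·A = 5.305801·12.3402·210.1250 = 13757.831 mm³

Volume = 13757.831 mm³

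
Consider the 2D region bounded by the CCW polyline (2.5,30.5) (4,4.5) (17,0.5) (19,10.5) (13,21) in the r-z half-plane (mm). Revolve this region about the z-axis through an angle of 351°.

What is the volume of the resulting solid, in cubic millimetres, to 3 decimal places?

Volume = 17900.098 mm³

Profile (r,z), 5 vertices: (2.5,30.5) (4,4.5) (17,0.5) (19,10.5) (13,21)
edge 0: (2.5,30.5)→(4,4.5)  cross = 2.5·4.5 − 4·30.5 = -110.7500; (r_i+r_j)·cross = 6.5·-110.7500 = -719.8750
edge 1: (4,4.5)→(17,0.5)  cross = 4·0.5 − 17·4.5 = -74.5000; (r_i+r_j)·cross = 21·-74.5000 = -1564.5000
edge 2: (17,0.5)→(19,10.5)  cross = 17·10.5 − 19·0.5 = 169.0000; (r_i+r_j)·cross = 36·169.0000 = 6084.0000
edge 3: (19,10.5)→(13,21)  cross = 19·21 − 13·10.5 = 262.5000; (r_i+r_j)·cross = 32·262.5000 = 8400.0000
edge 4: (13,21)→(2.5,30.5)  cross = 13·30.5 − 2.5·21 = 344.0000; (r_i+r_j)·cross = 15.5·344.0000 = 5332.0000
Σcross = 590.2500 → A = |Σcross|/2 = 295.1250 mm²
Σ(r_i+r_j)·cross = 17531.6250 → first moment M = |Σ|/6 = 2921.9375
R_c = M/A = 2921.9375/295.1250 = 9.9007 mm
θ = 351° = 6.126106 rad
V = θ·R_c·A = 6.126106·9.9007·295.1250 = 17900.098 mm³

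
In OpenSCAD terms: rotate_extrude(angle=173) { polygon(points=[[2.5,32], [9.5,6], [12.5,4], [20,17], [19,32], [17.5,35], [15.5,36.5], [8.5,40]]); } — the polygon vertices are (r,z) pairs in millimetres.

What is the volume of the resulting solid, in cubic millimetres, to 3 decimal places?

Profile (r,z), 8 vertices: (2.5,32) (9.5,6) (12.5,4) (20,17) (19,32) (17.5,35) (15.5,36.5) (8.5,40)
edge 0: (2.5,32)→(9.5,6)  cross = 2.5·6 − 9.5·32 = -289.0000; (r_i+r_j)·cross = 12·-289.0000 = -3468.0000
edge 1: (9.5,6)→(12.5,4)  cross = 9.5·4 − 12.5·6 = -37.0000; (r_i+r_j)·cross = 22·-37.0000 = -814.0000
edge 2: (12.5,4)→(20,17)  cross = 12.5·17 − 20·4 = 132.5000; (r_i+r_j)·cross = 32.5·132.5000 = 4306.2500
edge 3: (20,17)→(19,32)  cross = 20·32 − 19·17 = 317.0000; (r_i+r_j)·cross = 39·317.0000 = 12363.0000
edge 4: (19,32)→(17.5,35)  cross = 19·35 − 17.5·32 = 105.0000; (r_i+r_j)·cross = 36.5·105.0000 = 3832.5000
edge 5: (17.5,35)→(15.5,36.5)  cross = 17.5·36.5 − 15.5·35 = 96.2500; (r_i+r_j)·cross = 33·96.2500 = 3176.2500
edge 6: (15.5,36.5)→(8.5,40)  cross = 15.5·40 − 8.5·36.5 = 309.7500; (r_i+r_j)·cross = 24·309.7500 = 7434.0000
edge 7: (8.5,40)→(2.5,32)  cross = 8.5·32 − 2.5·40 = 172.0000; (r_i+r_j)·cross = 11·172.0000 = 1892.0000
Σcross = 806.5000 → A = |Σcross|/2 = 403.2500 mm²
Σ(r_i+r_j)·cross = 28722.0000 → first moment M = |Σ|/6 = 4787.0000
R_c = M/A = 4787.0000/403.2500 = 11.8710 mm
θ = 173° = 3.019420 rad
V = θ·R_c·A = 3.019420·11.8710·403.2500 = 14453.962 mm³

Volume = 14453.962 mm³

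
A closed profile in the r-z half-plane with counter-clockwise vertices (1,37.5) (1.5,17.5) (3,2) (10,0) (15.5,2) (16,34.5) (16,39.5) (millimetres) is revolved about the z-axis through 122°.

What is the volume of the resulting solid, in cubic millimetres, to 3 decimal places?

Volume = 9885.461 mm³

Profile (r,z), 7 vertices: (1,37.5) (1.5,17.5) (3,2) (10,0) (15.5,2) (16,34.5) (16,39.5)
edge 0: (1,37.5)→(1.5,17.5)  cross = 1·17.5 − 1.5·37.5 = -38.7500; (r_i+r_j)·cross = 2.5·-38.7500 = -96.8750
edge 1: (1.5,17.5)→(3,2)  cross = 1.5·2 − 3·17.5 = -49.5000; (r_i+r_j)·cross = 4.5·-49.5000 = -222.7500
edge 2: (3,2)→(10,0)  cross = 3·0 − 10·2 = -20.0000; (r_i+r_j)·cross = 13·-20.0000 = -260.0000
edge 3: (10,0)→(15.5,2)  cross = 10·2 − 15.5·0 = 20.0000; (r_i+r_j)·cross = 25.5·20.0000 = 510.0000
edge 4: (15.5,2)→(16,34.5)  cross = 15.5·34.5 − 16·2 = 502.7500; (r_i+r_j)·cross = 31.5·502.7500 = 15836.6250
edge 5: (16,34.5)→(16,39.5)  cross = 16·39.5 − 16·34.5 = 80.0000; (r_i+r_j)·cross = 32·80.0000 = 2560.0000
edge 6: (16,39.5)→(1,37.5)  cross = 16·37.5 − 1·39.5 = 560.5000; (r_i+r_j)·cross = 17·560.5000 = 9528.5000
Σcross = 1055.0000 → A = |Σcross|/2 = 527.5000 mm²
Σ(r_i+r_j)·cross = 27855.5000 → first moment M = |Σ|/6 = 4642.5833
R_c = M/A = 4642.5833/527.5000 = 8.8011 mm
θ = 122° = 2.129302 rad
V = θ·R_c·A = 2.129302·8.8011·527.5000 = 9885.461 mm³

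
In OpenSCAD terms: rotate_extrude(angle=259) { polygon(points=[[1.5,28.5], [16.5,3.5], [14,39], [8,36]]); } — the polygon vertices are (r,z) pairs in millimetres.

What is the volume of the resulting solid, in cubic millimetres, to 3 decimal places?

Profile (r,z), 4 vertices: (1.5,28.5) (16.5,3.5) (14,39) (8,36)
edge 0: (1.5,28.5)→(16.5,3.5)  cross = 1.5·3.5 − 16.5·28.5 = -465.0000; (r_i+r_j)·cross = 18·-465.0000 = -8370.0000
edge 1: (16.5,3.5)→(14,39)  cross = 16.5·39 − 14·3.5 = 594.5000; (r_i+r_j)·cross = 30.5·594.5000 = 18132.2500
edge 2: (14,39)→(8,36)  cross = 14·36 − 8·39 = 192.0000; (r_i+r_j)·cross = 22·192.0000 = 4224.0000
edge 3: (8,36)→(1.5,28.5)  cross = 8·28.5 − 1.5·36 = 174.0000; (r_i+r_j)·cross = 9.5·174.0000 = 1653.0000
Σcross = 495.5000 → A = |Σcross|/2 = 247.7500 mm²
Σ(r_i+r_j)·cross = 15639.2500 → first moment M = |Σ|/6 = 2606.5417
R_c = M/A = 2606.5417/247.7500 = 10.5209 mm
θ = 259° = 4.520403 rad
V = θ·R_c·A = 4.520403·10.5209·247.7500 = 11782.618 mm³

Volume = 11782.618 mm³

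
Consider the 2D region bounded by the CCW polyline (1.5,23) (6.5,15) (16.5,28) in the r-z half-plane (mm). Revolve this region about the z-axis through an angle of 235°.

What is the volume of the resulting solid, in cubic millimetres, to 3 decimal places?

Volume = 2428.444 mm³

Profile (r,z), 3 vertices: (1.5,23) (6.5,15) (16.5,28)
edge 0: (1.5,23)→(6.5,15)  cross = 1.5·15 − 6.5·23 = -127.0000; (r_i+r_j)·cross = 8·-127.0000 = -1016.0000
edge 1: (6.5,15)→(16.5,28)  cross = 6.5·28 − 16.5·15 = -65.5000; (r_i+r_j)·cross = 23·-65.5000 = -1506.5000
edge 2: (16.5,28)→(1.5,23)  cross = 16.5·23 − 1.5·28 = 337.5000; (r_i+r_j)·cross = 18·337.5000 = 6075.0000
Σcross = 145.0000 → A = |Σcross|/2 = 72.5000 mm²
Σ(r_i+r_j)·cross = 3552.5000 → first moment M = |Σ|/6 = 592.0833
R_c = M/A = 592.0833/72.5000 = 8.1667 mm
θ = 235° = 4.101524 rad
V = θ·R_c·A = 4.101524·8.1667·72.5000 = 2428.444 mm³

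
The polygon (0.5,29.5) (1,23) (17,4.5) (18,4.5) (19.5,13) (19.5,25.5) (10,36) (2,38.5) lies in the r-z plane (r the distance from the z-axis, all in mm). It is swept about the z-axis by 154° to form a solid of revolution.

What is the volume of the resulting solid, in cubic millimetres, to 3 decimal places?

Profile (r,z), 8 vertices: (0.5,29.5) (1,23) (17,4.5) (18,4.5) (19.5,13) (19.5,25.5) (10,36) (2,38.5)
edge 0: (0.5,29.5)→(1,23)  cross = 0.5·23 − 1·29.5 = -18.0000; (r_i+r_j)·cross = 1.5·-18.0000 = -27.0000
edge 1: (1,23)→(17,4.5)  cross = 1·4.5 − 17·23 = -386.5000; (r_i+r_j)·cross = 18·-386.5000 = -6957.0000
edge 2: (17,4.5)→(18,4.5)  cross = 17·4.5 − 18·4.5 = -4.5000; (r_i+r_j)·cross = 35·-4.5000 = -157.5000
edge 3: (18,4.5)→(19.5,13)  cross = 18·13 − 19.5·4.5 = 146.2500; (r_i+r_j)·cross = 37.5·146.2500 = 5484.3750
edge 4: (19.5,13)→(19.5,25.5)  cross = 19.5·25.5 − 19.5·13 = 243.7500; (r_i+r_j)·cross = 39·243.7500 = 9506.2500
edge 5: (19.5,25.5)→(10,36)  cross = 19.5·36 − 10·25.5 = 447.0000; (r_i+r_j)·cross = 29.5·447.0000 = 13186.5000
edge 6: (10,36)→(2,38.5)  cross = 10·38.5 − 2·36 = 313.0000; (r_i+r_j)·cross = 12·313.0000 = 3756.0000
edge 7: (2,38.5)→(0.5,29.5)  cross = 2·29.5 − 0.5·38.5 = 39.7500; (r_i+r_j)·cross = 2.5·39.7500 = 99.3750
Σcross = 780.7500 → A = |Σcross|/2 = 390.3750 mm²
Σ(r_i+r_j)·cross = 24891.0000 → first moment M = |Σ|/6 = 4148.5000
R_c = M/A = 4148.5000/390.3750 = 10.6270 mm
θ = 154° = 2.687807 rad
V = θ·R_c·A = 2.687807·10.6270·390.3750 = 11150.368 mm³

Volume = 11150.368 mm³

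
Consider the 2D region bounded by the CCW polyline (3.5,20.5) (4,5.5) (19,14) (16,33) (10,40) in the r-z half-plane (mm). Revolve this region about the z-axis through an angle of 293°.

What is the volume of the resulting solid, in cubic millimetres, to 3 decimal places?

Volume = 18287.321 mm³

Profile (r,z), 5 vertices: (3.5,20.5) (4,5.5) (19,14) (16,33) (10,40)
edge 0: (3.5,20.5)→(4,5.5)  cross = 3.5·5.5 − 4·20.5 = -62.7500; (r_i+r_j)·cross = 7.5·-62.7500 = -470.6250
edge 1: (4,5.5)→(19,14)  cross = 4·14 − 19·5.5 = -48.5000; (r_i+r_j)·cross = 23·-48.5000 = -1115.5000
edge 2: (19,14)→(16,33)  cross = 19·33 − 16·14 = 403.0000; (r_i+r_j)·cross = 35·403.0000 = 14105.0000
edge 3: (16,33)→(10,40)  cross = 16·40 − 10·33 = 310.0000; (r_i+r_j)·cross = 26·310.0000 = 8060.0000
edge 4: (10,40)→(3.5,20.5)  cross = 10·20.5 − 3.5·40 = 65.0000; (r_i+r_j)·cross = 13.5·65.0000 = 877.5000
Σcross = 666.7500 → A = |Σcross|/2 = 333.3750 mm²
Σ(r_i+r_j)·cross = 21456.3750 → first moment M = |Σ|/6 = 3576.0625
R_c = M/A = 3576.0625/333.3750 = 10.7268 mm
θ = 293° = 5.113815 rad
V = θ·R_c·A = 5.113815·10.7268·333.3750 = 18287.321 mm³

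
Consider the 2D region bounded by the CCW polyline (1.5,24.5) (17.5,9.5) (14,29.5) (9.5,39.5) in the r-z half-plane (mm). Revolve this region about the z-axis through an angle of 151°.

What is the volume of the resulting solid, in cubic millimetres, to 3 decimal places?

Volume = 5497.104 mm³

Profile (r,z), 4 vertices: (1.5,24.5) (17.5,9.5) (14,29.5) (9.5,39.5)
edge 0: (1.5,24.5)→(17.5,9.5)  cross = 1.5·9.5 − 17.5·24.5 = -414.5000; (r_i+r_j)·cross = 19·-414.5000 = -7875.5000
edge 1: (17.5,9.5)→(14,29.5)  cross = 17.5·29.5 − 14·9.5 = 383.2500; (r_i+r_j)·cross = 31.5·383.2500 = 12072.3750
edge 2: (14,29.5)→(9.5,39.5)  cross = 14·39.5 − 9.5·29.5 = 272.7500; (r_i+r_j)·cross = 23.5·272.7500 = 6409.6250
edge 3: (9.5,39.5)→(1.5,24.5)  cross = 9.5·24.5 − 1.5·39.5 = 173.5000; (r_i+r_j)·cross = 11·173.5000 = 1908.5000
Σcross = 415.0000 → A = |Σcross|/2 = 207.5000 mm²
Σ(r_i+r_j)·cross = 12515.0000 → first moment M = |Σ|/6 = 2085.8333
R_c = M/A = 2085.8333/207.5000 = 10.0522 mm
θ = 151° = 2.635447 rad
V = θ·R_c·A = 2.635447·10.0522·207.5000 = 5497.104 mm³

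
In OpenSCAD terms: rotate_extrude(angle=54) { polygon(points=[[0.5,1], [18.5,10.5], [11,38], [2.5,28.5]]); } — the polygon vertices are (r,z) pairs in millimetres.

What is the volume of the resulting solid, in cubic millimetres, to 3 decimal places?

Volume = 3140.650 mm³

Profile (r,z), 4 vertices: (0.5,1) (18.5,10.5) (11,38) (2.5,28.5)
edge 0: (0.5,1)→(18.5,10.5)  cross = 0.5·10.5 − 18.5·1 = -13.2500; (r_i+r_j)·cross = 19·-13.2500 = -251.7500
edge 1: (18.5,10.5)→(11,38)  cross = 18.5·38 − 11·10.5 = 587.5000; (r_i+r_j)·cross = 29.5·587.5000 = 17331.2500
edge 2: (11,38)→(2.5,28.5)  cross = 11·28.5 − 2.5·38 = 218.5000; (r_i+r_j)·cross = 13.5·218.5000 = 2949.7500
edge 3: (2.5,28.5)→(0.5,1)  cross = 2.5·1 − 0.5·28.5 = -11.7500; (r_i+r_j)·cross = 3·-11.7500 = -35.2500
Σcross = 781.0000 → A = |Σcross|/2 = 390.5000 mm²
Σ(r_i+r_j)·cross = 19994.0000 → first moment M = |Σ|/6 = 3332.3333
R_c = M/A = 3332.3333/390.5000 = 8.5335 mm
θ = 54° = 0.942478 rad
V = θ·R_c·A = 0.942478·8.5335·390.5000 = 3140.650 mm³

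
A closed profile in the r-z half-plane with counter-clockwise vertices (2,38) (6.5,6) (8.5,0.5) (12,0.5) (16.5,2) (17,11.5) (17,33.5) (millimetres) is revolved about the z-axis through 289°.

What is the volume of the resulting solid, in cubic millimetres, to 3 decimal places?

Profile (r,z), 7 vertices: (2,38) (6.5,6) (8.5,0.5) (12,0.5) (16.5,2) (17,11.5) (17,33.5)
edge 0: (2,38)→(6.5,6)  cross = 2·6 − 6.5·38 = -235.0000; (r_i+r_j)·cross = 8.5·-235.0000 = -1997.5000
edge 1: (6.5,6)→(8.5,0.5)  cross = 6.5·0.5 − 8.5·6 = -47.7500; (r_i+r_j)·cross = 15·-47.7500 = -716.2500
edge 2: (8.5,0.5)→(12,0.5)  cross = 8.5·0.5 − 12·0.5 = -1.7500; (r_i+r_j)·cross = 20.5·-1.7500 = -35.8750
edge 3: (12,0.5)→(16.5,2)  cross = 12·2 − 16.5·0.5 = 15.7500; (r_i+r_j)·cross = 28.5·15.7500 = 448.8750
edge 4: (16.5,2)→(17,11.5)  cross = 16.5·11.5 − 17·2 = 155.7500; (r_i+r_j)·cross = 33.5·155.7500 = 5217.6250
edge 5: (17,11.5)→(17,33.5)  cross = 17·33.5 − 17·11.5 = 374.0000; (r_i+r_j)·cross = 34·374.0000 = 12716.0000
edge 6: (17,33.5)→(2,38)  cross = 17·38 − 2·33.5 = 579.0000; (r_i+r_j)·cross = 19·579.0000 = 11001.0000
Σcross = 840.0000 → A = |Σcross|/2 = 420.0000 mm²
Σ(r_i+r_j)·cross = 26633.8750 → first moment M = |Σ|/6 = 4438.9792
R_c = M/A = 4438.9792/420.0000 = 10.5690 mm
θ = 289° = 5.044002 rad
V = θ·R_c·A = 5.044002·10.5690·420.0000 = 22390.218 mm³

Volume = 22390.218 mm³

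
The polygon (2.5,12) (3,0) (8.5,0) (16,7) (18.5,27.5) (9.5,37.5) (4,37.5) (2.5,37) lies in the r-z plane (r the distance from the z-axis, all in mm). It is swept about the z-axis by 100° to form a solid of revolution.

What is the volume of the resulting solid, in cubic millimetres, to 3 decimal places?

Profile (r,z), 8 vertices: (2.5,12) (3,0) (8.5,0) (16,7) (18.5,27.5) (9.5,37.5) (4,37.5) (2.5,37)
edge 0: (2.5,12)→(3,0)  cross = 2.5·0 − 3·12 = -36.0000; (r_i+r_j)·cross = 5.5·-36.0000 = -198.0000
edge 1: (3,0)→(8.5,0)  cross = 3·0 − 8.5·0 = 0.0000; (r_i+r_j)·cross = 11.5·0.0000 = 0.0000
edge 2: (8.5,0)→(16,7)  cross = 8.5·7 − 16·0 = 59.5000; (r_i+r_j)·cross = 24.5·59.5000 = 1457.7500
edge 3: (16,7)→(18.5,27.5)  cross = 16·27.5 − 18.5·7 = 310.5000; (r_i+r_j)·cross = 34.5·310.5000 = 10712.2500
edge 4: (18.5,27.5)→(9.5,37.5)  cross = 18.5·37.5 − 9.5·27.5 = 432.5000; (r_i+r_j)·cross = 28·432.5000 = 12110.0000
edge 5: (9.5,37.5)→(4,37.5)  cross = 9.5·37.5 − 4·37.5 = 206.2500; (r_i+r_j)·cross = 13.5·206.2500 = 2784.3750
edge 6: (4,37.5)→(2.5,37)  cross = 4·37 − 2.5·37.5 = 54.2500; (r_i+r_j)·cross = 6.5·54.2500 = 352.6250
edge 7: (2.5,37)→(2.5,12)  cross = 2.5·12 − 2.5·37 = -62.5000; (r_i+r_j)·cross = 5·-62.5000 = -312.5000
Σcross = 964.5000 → A = |Σcross|/2 = 482.2500 mm²
Σ(r_i+r_j)·cross = 26906.5000 → first moment M = |Σ|/6 = 4484.4167
R_c = M/A = 4484.4167/482.2500 = 9.2989 mm
θ = 100° = 1.745329 rad
V = θ·R_c·A = 1.745329·9.2989·482.2500 = 7826.784 mm³

Volume = 7826.784 mm³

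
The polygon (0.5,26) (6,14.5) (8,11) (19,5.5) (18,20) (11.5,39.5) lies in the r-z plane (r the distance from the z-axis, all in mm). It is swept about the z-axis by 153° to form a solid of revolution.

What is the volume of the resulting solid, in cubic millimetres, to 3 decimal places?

Volume = 9709.239 mm³

Profile (r,z), 6 vertices: (0.5,26) (6,14.5) (8,11) (19,5.5) (18,20) (11.5,39.5)
edge 0: (0.5,26)→(6,14.5)  cross = 0.5·14.5 − 6·26 = -148.7500; (r_i+r_j)·cross = 6.5·-148.7500 = -966.8750
edge 1: (6,14.5)→(8,11)  cross = 6·11 − 8·14.5 = -50.0000; (r_i+r_j)·cross = 14·-50.0000 = -700.0000
edge 2: (8,11)→(19,5.5)  cross = 8·5.5 − 19·11 = -165.0000; (r_i+r_j)·cross = 27·-165.0000 = -4455.0000
edge 3: (19,5.5)→(18,20)  cross = 19·20 − 18·5.5 = 281.0000; (r_i+r_j)·cross = 37·281.0000 = 10397.0000
edge 4: (18,20)→(11.5,39.5)  cross = 18·39.5 − 11.5·20 = 481.0000; (r_i+r_j)·cross = 29.5·481.0000 = 14189.5000
edge 5: (11.5,39.5)→(0.5,26)  cross = 11.5·26 − 0.5·39.5 = 279.2500; (r_i+r_j)·cross = 12·279.2500 = 3351.0000
Σcross = 677.5000 → A = |Σcross|/2 = 338.7500 mm²
Σ(r_i+r_j)·cross = 21815.6250 → first moment M = |Σ|/6 = 3635.9375
R_c = M/A = 3635.9375/338.7500 = 10.7334 mm
θ = 153° = 2.670354 rad
V = θ·R_c·A = 2.670354·10.7334·338.7500 = 9709.239 mm³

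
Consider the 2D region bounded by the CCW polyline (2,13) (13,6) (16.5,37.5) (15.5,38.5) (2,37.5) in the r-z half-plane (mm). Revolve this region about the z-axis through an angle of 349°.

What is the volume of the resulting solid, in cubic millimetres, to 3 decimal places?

Volume = 19757.946 mm³

Profile (r,z), 5 vertices: (2,13) (13,6) (16.5,37.5) (15.5,38.5) (2,37.5)
edge 0: (2,13)→(13,6)  cross = 2·6 − 13·13 = -157.0000; (r_i+r_j)·cross = 15·-157.0000 = -2355.0000
edge 1: (13,6)→(16.5,37.5)  cross = 13·37.5 − 16.5·6 = 388.5000; (r_i+r_j)·cross = 29.5·388.5000 = 11460.7500
edge 2: (16.5,37.5)→(15.5,38.5)  cross = 16.5·38.5 − 15.5·37.5 = 54.0000; (r_i+r_j)·cross = 32·54.0000 = 1728.0000
edge 3: (15.5,38.5)→(2,37.5)  cross = 15.5·37.5 − 2·38.5 = 504.2500; (r_i+r_j)·cross = 17.5·504.2500 = 8824.3750
edge 4: (2,37.5)→(2,13)  cross = 2·13 − 2·37.5 = -49.0000; (r_i+r_j)·cross = 4·-49.0000 = -196.0000
Σcross = 740.7500 → A = |Σcross|/2 = 370.3750 mm²
Σ(r_i+r_j)·cross = 19462.1250 → first moment M = |Σ|/6 = 3243.6875
R_c = M/A = 3243.6875/370.3750 = 8.7578 mm
θ = 349° = 6.091199 rad
V = θ·R_c·A = 6.091199·8.7578·370.3750 = 19757.946 mm³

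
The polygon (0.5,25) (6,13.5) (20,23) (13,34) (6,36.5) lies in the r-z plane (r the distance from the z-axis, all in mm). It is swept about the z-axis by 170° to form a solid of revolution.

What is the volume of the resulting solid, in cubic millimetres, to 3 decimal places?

Profile (r,z), 5 vertices: (0.5,25) (6,13.5) (20,23) (13,34) (6,36.5)
edge 0: (0.5,25)→(6,13.5)  cross = 0.5·13.5 − 6·25 = -143.2500; (r_i+r_j)·cross = 6.5·-143.2500 = -931.1250
edge 1: (6,13.5)→(20,23)  cross = 6·23 − 20·13.5 = -132.0000; (r_i+r_j)·cross = 26·-132.0000 = -3432.0000
edge 2: (20,23)→(13,34)  cross = 20·34 − 13·23 = 381.0000; (r_i+r_j)·cross = 33·381.0000 = 12573.0000
edge 3: (13,34)→(6,36.5)  cross = 13·36.5 − 6·34 = 270.5000; (r_i+r_j)·cross = 19·270.5000 = 5139.5000
edge 4: (6,36.5)→(0.5,25)  cross = 6·25 − 0.5·36.5 = 131.7500; (r_i+r_j)·cross = 6.5·131.7500 = 856.3750
Σcross = 508.0000 → A = |Σcross|/2 = 254.0000 mm²
Σ(r_i+r_j)·cross = 14205.7500 → first moment M = |Σ|/6 = 2367.6250
R_c = M/A = 2367.6250/254.0000 = 9.3214 mm
θ = 170° = 2.967060 rad
V = θ·R_c·A = 2.967060·9.3214·254.0000 = 7024.885 mm³

Volume = 7024.885 mm³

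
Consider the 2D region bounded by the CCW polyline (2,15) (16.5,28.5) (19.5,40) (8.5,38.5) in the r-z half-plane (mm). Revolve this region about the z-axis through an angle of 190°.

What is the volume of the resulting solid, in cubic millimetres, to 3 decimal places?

Profile (r,z), 4 vertices: (2,15) (16.5,28.5) (19.5,40) (8.5,38.5)
edge 0: (2,15)→(16.5,28.5)  cross = 2·28.5 − 16.5·15 = -190.5000; (r_i+r_j)·cross = 18.5·-190.5000 = -3524.2500
edge 1: (16.5,28.5)→(19.5,40)  cross = 16.5·40 − 19.5·28.5 = 104.2500; (r_i+r_j)·cross = 36·104.2500 = 3753.0000
edge 2: (19.5,40)→(8.5,38.5)  cross = 19.5·38.5 − 8.5·40 = 410.7500; (r_i+r_j)·cross = 28·410.7500 = 11501.0000
edge 3: (8.5,38.5)→(2,15)  cross = 8.5·15 − 2·38.5 = 50.5000; (r_i+r_j)·cross = 10.5·50.5000 = 530.2500
Σcross = 375.0000 → A = |Σcross|/2 = 187.5000 mm²
Σ(r_i+r_j)·cross = 12260.0000 → first moment M = |Σ|/6 = 2043.3333
R_c = M/A = 2043.3333/187.5000 = 10.8978 mm
θ = 190° = 3.316126 rad
V = θ·R_c·A = 3.316126·10.8978·187.5000 = 6775.950 mm³

Volume = 6775.950 mm³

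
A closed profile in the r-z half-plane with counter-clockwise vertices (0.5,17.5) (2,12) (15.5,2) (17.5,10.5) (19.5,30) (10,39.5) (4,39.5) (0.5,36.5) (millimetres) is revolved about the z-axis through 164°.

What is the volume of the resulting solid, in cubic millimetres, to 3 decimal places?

Volume = 14577.182 mm³

Profile (r,z), 8 vertices: (0.5,17.5) (2,12) (15.5,2) (17.5,10.5) (19.5,30) (10,39.5) (4,39.5) (0.5,36.5)
edge 0: (0.5,17.5)→(2,12)  cross = 0.5·12 − 2·17.5 = -29.0000; (r_i+r_j)·cross = 2.5·-29.0000 = -72.5000
edge 1: (2,12)→(15.5,2)  cross = 2·2 − 15.5·12 = -182.0000; (r_i+r_j)·cross = 17.5·-182.0000 = -3185.0000
edge 2: (15.5,2)→(17.5,10.5)  cross = 15.5·10.5 − 17.5·2 = 127.7500; (r_i+r_j)·cross = 33·127.7500 = 4215.7500
edge 3: (17.5,10.5)→(19.5,30)  cross = 17.5·30 − 19.5·10.5 = 320.2500; (r_i+r_j)·cross = 37·320.2500 = 11849.2500
edge 4: (19.5,30)→(10,39.5)  cross = 19.5·39.5 − 10·30 = 470.2500; (r_i+r_j)·cross = 29.5·470.2500 = 13872.3750
edge 5: (10,39.5)→(4,39.5)  cross = 10·39.5 − 4·39.5 = 237.0000; (r_i+r_j)·cross = 14·237.0000 = 3318.0000
edge 6: (4,39.5)→(0.5,36.5)  cross = 4·36.5 − 0.5·39.5 = 126.2500; (r_i+r_j)·cross = 4.5·126.2500 = 568.1250
edge 7: (0.5,36.5)→(0.5,17.5)  cross = 0.5·17.5 − 0.5·36.5 = -9.5000; (r_i+r_j)·cross = 1·-9.5000 = -9.5000
Σcross = 1061.0000 → A = |Σcross|/2 = 530.5000 mm²
Σ(r_i+r_j)·cross = 30556.5000 → first moment M = |Σ|/6 = 5092.7500
R_c = M/A = 5092.7500/530.5000 = 9.5999 mm
θ = 164° = 2.862340 rad
V = θ·R_c·A = 2.862340·9.5999·530.5000 = 14577.182 mm³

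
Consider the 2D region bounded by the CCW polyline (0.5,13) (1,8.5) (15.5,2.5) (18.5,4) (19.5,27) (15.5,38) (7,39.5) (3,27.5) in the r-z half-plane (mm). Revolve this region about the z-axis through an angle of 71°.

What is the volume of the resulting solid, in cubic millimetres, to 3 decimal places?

Volume = 7086.737 mm³

Profile (r,z), 8 vertices: (0.5,13) (1,8.5) (15.5,2.5) (18.5,4) (19.5,27) (15.5,38) (7,39.5) (3,27.5)
edge 0: (0.5,13)→(1,8.5)  cross = 0.5·8.5 − 1·13 = -8.7500; (r_i+r_j)·cross = 1.5·-8.7500 = -13.1250
edge 1: (1,8.5)→(15.5,2.5)  cross = 1·2.5 − 15.5·8.5 = -129.2500; (r_i+r_j)·cross = 16.5·-129.2500 = -2132.6250
edge 2: (15.5,2.5)→(18.5,4)  cross = 15.5·4 − 18.5·2.5 = 15.7500; (r_i+r_j)·cross = 34·15.7500 = 535.5000
edge 3: (18.5,4)→(19.5,27)  cross = 18.5·27 − 19.5·4 = 421.5000; (r_i+r_j)·cross = 38·421.5000 = 16017.0000
edge 4: (19.5,27)→(15.5,38)  cross = 19.5·38 − 15.5·27 = 322.5000; (r_i+r_j)·cross = 35·322.5000 = 11287.5000
edge 5: (15.5,38)→(7,39.5)  cross = 15.5·39.5 − 7·38 = 346.2500; (r_i+r_j)·cross = 22.5·346.2500 = 7790.6250
edge 6: (7,39.5)→(3,27.5)  cross = 7·27.5 − 3·39.5 = 74.0000; (r_i+r_j)·cross = 10·74.0000 = 740.0000
edge 7: (3,27.5)→(0.5,13)  cross = 3·13 − 0.5·27.5 = 25.2500; (r_i+r_j)·cross = 3.5·25.2500 = 88.3750
Σcross = 1067.2500 → A = |Σcross|/2 = 533.6250 mm²
Σ(r_i+r_j)·cross = 34313.2500 → first moment M = |Σ|/6 = 5718.8750
R_c = M/A = 5718.8750/533.6250 = 10.7170 mm
θ = 71° = 1.239184 rad
V = θ·R_c·A = 1.239184·10.7170·533.6250 = 7086.737 mm³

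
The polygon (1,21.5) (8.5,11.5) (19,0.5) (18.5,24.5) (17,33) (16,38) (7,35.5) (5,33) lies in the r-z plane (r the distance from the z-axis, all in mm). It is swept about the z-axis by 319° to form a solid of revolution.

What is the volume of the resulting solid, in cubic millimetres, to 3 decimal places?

Profile (r,z), 8 vertices: (1,21.5) (8.5,11.5) (19,0.5) (18.5,24.5) (17,33) (16,38) (7,35.5) (5,33)
edge 0: (1,21.5)→(8.5,11.5)  cross = 1·11.5 − 8.5·21.5 = -171.2500; (r_i+r_j)·cross = 9.5·-171.2500 = -1626.8750
edge 1: (8.5,11.5)→(19,0.5)  cross = 8.5·0.5 − 19·11.5 = -214.2500; (r_i+r_j)·cross = 27.5·-214.2500 = -5891.8750
edge 2: (19,0.5)→(18.5,24.5)  cross = 19·24.5 − 18.5·0.5 = 456.2500; (r_i+r_j)·cross = 37.5·456.2500 = 17109.3750
edge 3: (18.5,24.5)→(17,33)  cross = 18.5·33 − 17·24.5 = 194.0000; (r_i+r_j)·cross = 35.5·194.0000 = 6887.0000
edge 4: (17,33)→(16,38)  cross = 17·38 − 16·33 = 118.0000; (r_i+r_j)·cross = 33·118.0000 = 3894.0000
edge 5: (16,38)→(7,35.5)  cross = 16·35.5 − 7·38 = 302.0000; (r_i+r_j)·cross = 23·302.0000 = 6946.0000
edge 6: (7,35.5)→(5,33)  cross = 7·33 − 5·35.5 = 53.5000; (r_i+r_j)·cross = 12·53.5000 = 642.0000
edge 7: (5,33)→(1,21.5)  cross = 5·21.5 − 1·33 = 74.5000; (r_i+r_j)·cross = 6·74.5000 = 447.0000
Σcross = 812.7500 → A = |Σcross|/2 = 406.3750 mm²
Σ(r_i+r_j)·cross = 28406.6250 → first moment M = |Σ|/6 = 4734.4375
R_c = M/A = 4734.4375/406.3750 = 11.6504 mm
θ = 319° = 5.567600 rad
V = θ·R_c·A = 5.567600·11.6504·406.3750 = 26359.456 mm³

Volume = 26359.456 mm³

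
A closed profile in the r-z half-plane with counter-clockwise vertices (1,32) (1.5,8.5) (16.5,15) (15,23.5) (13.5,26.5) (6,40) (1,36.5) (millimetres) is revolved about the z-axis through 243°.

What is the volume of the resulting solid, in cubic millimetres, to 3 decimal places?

Volume = 9803.418 mm³

Profile (r,z), 7 vertices: (1,32) (1.5,8.5) (16.5,15) (15,23.5) (13.5,26.5) (6,40) (1,36.5)
edge 0: (1,32)→(1.5,8.5)  cross = 1·8.5 − 1.5·32 = -39.5000; (r_i+r_j)·cross = 2.5·-39.5000 = -98.7500
edge 1: (1.5,8.5)→(16.5,15)  cross = 1.5·15 − 16.5·8.5 = -117.7500; (r_i+r_j)·cross = 18·-117.7500 = -2119.5000
edge 2: (16.5,15)→(15,23.5)  cross = 16.5·23.5 − 15·15 = 162.7500; (r_i+r_j)·cross = 31.5·162.7500 = 5126.6250
edge 3: (15,23.5)→(13.5,26.5)  cross = 15·26.5 − 13.5·23.5 = 80.2500; (r_i+r_j)·cross = 28.5·80.2500 = 2287.1250
edge 4: (13.5,26.5)→(6,40)  cross = 13.5·40 − 6·26.5 = 381.0000; (r_i+r_j)·cross = 19.5·381.0000 = 7429.5000
edge 5: (6,40)→(1,36.5)  cross = 6·36.5 − 1·40 = 179.0000; (r_i+r_j)·cross = 7·179.0000 = 1253.0000
edge 6: (1,36.5)→(1,32)  cross = 1·32 − 1·36.5 = -4.5000; (r_i+r_j)·cross = 2·-4.5000 = -9.0000
Σcross = 641.2500 → A = |Σcross|/2 = 320.6250 mm²
Σ(r_i+r_j)·cross = 13869.0000 → first moment M = |Σ|/6 = 2311.5000
R_c = M/A = 2311.5000/320.6250 = 7.2094 mm
θ = 243° = 4.241150 rad
V = θ·R_c·A = 4.241150·7.2094·320.6250 = 9803.418 mm³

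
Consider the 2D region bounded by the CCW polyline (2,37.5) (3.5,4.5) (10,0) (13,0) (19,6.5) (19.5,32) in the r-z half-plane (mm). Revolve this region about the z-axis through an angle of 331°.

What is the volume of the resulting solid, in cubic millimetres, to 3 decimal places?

Profile (r,z), 6 vertices: (2,37.5) (3.5,4.5) (10,0) (13,0) (19,6.5) (19.5,32)
edge 0: (2,37.5)→(3.5,4.5)  cross = 2·4.5 − 3.5·37.5 = -122.2500; (r_i+r_j)·cross = 5.5·-122.2500 = -672.3750
edge 1: (3.5,4.5)→(10,0)  cross = 3.5·0 − 10·4.5 = -45.0000; (r_i+r_j)·cross = 13.5·-45.0000 = -607.5000
edge 2: (10,0)→(13,0)  cross = 10·0 − 13·0 = 0.0000; (r_i+r_j)·cross = 23·0.0000 = 0.0000
edge 3: (13,0)→(19,6.5)  cross = 13·6.5 − 19·0 = 84.5000; (r_i+r_j)·cross = 32·84.5000 = 2704.0000
edge 4: (19,6.5)→(19.5,32)  cross = 19·32 − 19.5·6.5 = 481.2500; (r_i+r_j)·cross = 38.5·481.2500 = 18528.1250
edge 5: (19.5,32)→(2,37.5)  cross = 19.5·37.5 − 2·32 = 667.2500; (r_i+r_j)·cross = 21.5·667.2500 = 14345.8750
Σcross = 1065.7500 → A = |Σcross|/2 = 532.8750 mm²
Σ(r_i+r_j)·cross = 34298.1250 → first moment M = |Σ|/6 = 5716.3542
R_c = M/A = 5716.3542/532.8750 = 10.7274 mm
θ = 331° = 5.777040 rad
V = θ·R_c·A = 5.777040·10.7274·532.8750 = 33023.606 mm³

Volume = 33023.606 mm³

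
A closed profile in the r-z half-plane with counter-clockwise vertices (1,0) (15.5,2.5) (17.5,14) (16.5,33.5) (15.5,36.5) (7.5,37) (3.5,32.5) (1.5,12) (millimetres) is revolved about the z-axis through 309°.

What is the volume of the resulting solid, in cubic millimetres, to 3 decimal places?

Profile (r,z), 8 vertices: (1,0) (15.5,2.5) (17.5,14) (16.5,33.5) (15.5,36.5) (7.5,37) (3.5,32.5) (1.5,12)
edge 0: (1,0)→(15.5,2.5)  cross = 1·2.5 − 15.5·0 = 2.5000; (r_i+r_j)·cross = 16.5·2.5000 = 41.2500
edge 1: (15.5,2.5)→(17.5,14)  cross = 15.5·14 − 17.5·2.5 = 173.2500; (r_i+r_j)·cross = 33·173.2500 = 5717.2500
edge 2: (17.5,14)→(16.5,33.5)  cross = 17.5·33.5 − 16.5·14 = 355.2500; (r_i+r_j)·cross = 34·355.2500 = 12078.5000
edge 3: (16.5,33.5)→(15.5,36.5)  cross = 16.5·36.5 − 15.5·33.5 = 83.0000; (r_i+r_j)·cross = 32·83.0000 = 2656.0000
edge 4: (15.5,36.5)→(7.5,37)  cross = 15.5·37 − 7.5·36.5 = 299.7500; (r_i+r_j)·cross = 23·299.7500 = 6894.2500
edge 5: (7.5,37)→(3.5,32.5)  cross = 7.5·32.5 − 3.5·37 = 114.2500; (r_i+r_j)·cross = 11·114.2500 = 1256.7500
edge 6: (3.5,32.5)→(1.5,12)  cross = 3.5·12 − 1.5·32.5 = -6.7500; (r_i+r_j)·cross = 5·-6.7500 = -33.7500
edge 7: (1.5,12)→(1,0)  cross = 1.5·0 − 1·12 = -12.0000; (r_i+r_j)·cross = 2.5·-12.0000 = -30.0000
Σcross = 1009.2500 → A = |Σcross|/2 = 504.6250 mm²
Σ(r_i+r_j)·cross = 28580.2500 → first moment M = |Σ|/6 = 4763.3750
R_c = M/A = 4763.3750/504.6250 = 9.4394 mm
θ = 309° = 5.393067 rad
V = θ·R_c·A = 5.393067·9.4394·504.6250 = 25689.202 mm³

Volume = 25689.202 mm³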